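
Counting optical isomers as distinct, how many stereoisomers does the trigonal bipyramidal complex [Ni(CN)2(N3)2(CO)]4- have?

6

A trigonal bipyramid has two axial and three equatorial sites, which are chemically inequivalent.
Systematic enumeration (placing each ligand type in turn and discarding arrangements equivalent by rotation or reflection) gives 5 geometric isomers.
One of these lacks any improper symmetry element and so occurs as an enantiomeric pair, giving 5 + 1 = 6 stereoisomers in total.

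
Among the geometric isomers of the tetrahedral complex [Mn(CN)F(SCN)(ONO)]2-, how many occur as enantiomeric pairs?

All four vertices of a tetrahedron are equivalent and mutually adjacent, so cis/trans isomerism cannot arise.
Only one geometric arrangement is possible; it has no improper symmetry element, so it exists as a pair of enantiomers (2 stereoisomers).

1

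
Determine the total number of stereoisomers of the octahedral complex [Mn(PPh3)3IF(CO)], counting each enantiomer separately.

In an octahedral complex each vertex has one trans partner and four cis neighbours.
Systematic placement gives 4 geometric isomers: PPh3 mer (3 arrangements); PPh3 fac (chiral).
One of these lacks any improper symmetry element and so occurs as an enantiomeric pair, giving 4 + 1 = 5 stereoisomers in total.

5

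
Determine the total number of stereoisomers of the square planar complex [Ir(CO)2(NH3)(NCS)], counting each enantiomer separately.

2

A square has two trans pairs of vertices; adjacent vertices are cis.
Systematic placement gives 2 geometric isomers: CO cis; CO trans.
Each arrangement has an internal mirror plane or centre of symmetry, so none is chiral.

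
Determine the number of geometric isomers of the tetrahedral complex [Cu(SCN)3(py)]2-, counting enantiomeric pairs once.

1

In a tetrahedral complex all four positions are equivalent and every pair of ligands is adjacent — there is no cis/trans distinction.
Only one geometric arrangement is possible.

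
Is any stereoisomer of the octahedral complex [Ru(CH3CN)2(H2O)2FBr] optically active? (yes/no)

yes

An octahedron has six vertices in three trans pairs; every non-trans pair is cis.
Systematic placement gives 6 geometric isomers: CH3CN cis, H2O trans; CH3CN cis, H2O cis (3 arrangements, 2 chiral); CH3CN trans, H2O trans; CH3CN trans, H2O cis.
Of these, 2 lack any improper symmetry element and so occur as enantiomeric pairs, giving 6 + 2 = 8 stereoisomers in total.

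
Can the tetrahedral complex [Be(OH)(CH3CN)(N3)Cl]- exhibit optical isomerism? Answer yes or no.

yes

Only one geometric arrangement is possible; it has no improper symmetry element, so it exists as a pair of enantiomers (2 stereoisomers).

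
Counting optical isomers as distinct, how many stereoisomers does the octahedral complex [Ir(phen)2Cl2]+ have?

Each phen is bidentate and must span two cis positions.
Working through the distinct placements yields 2 geometric isomers: Cl trans; Cl cis (chiral).
One of these lacks any improper symmetry element and so occurs as an enantiomeric pair, giving 2 + 1 = 3 stereoisomers in total.

3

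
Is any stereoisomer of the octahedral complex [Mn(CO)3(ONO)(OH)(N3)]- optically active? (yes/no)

There are 4 geometric isomers: CO mer (3 arrangements); CO fac (chiral).
One of these lacks any improper symmetry element and so occurs as an enantiomeric pair, giving 4 + 1 = 5 stereoisomers in total.

yes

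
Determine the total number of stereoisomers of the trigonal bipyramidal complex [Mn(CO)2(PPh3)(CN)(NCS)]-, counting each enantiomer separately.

In a trigonal bipyramid the two axial positions differ from the three equatorial ones.
Placing the ligands in turn and identifying arrangements related by rotation or reflection leaves 7 distinct geometric isomers.
Of these, 3 lack any improper symmetry element and so occur as enantiomeric pairs, giving 7 + 3 = 10 stereoisomers in total.

10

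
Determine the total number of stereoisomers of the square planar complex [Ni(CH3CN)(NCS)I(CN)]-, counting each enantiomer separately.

In a square planar complex each vertex has one trans partner and two cis neighbours.
There are 3 geometric isomers: (CH3CN/I trans, CN/NCS trans); (CH3CN/NCS trans, CN/I trans); (CH3CN/CN trans, I/NCS trans).
Each arrangement has an internal mirror plane or centre of symmetry, so none is chiral.

3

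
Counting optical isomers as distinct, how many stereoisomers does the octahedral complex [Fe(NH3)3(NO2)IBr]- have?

An octahedron has six vertices in three trans pairs; every non-trans pair is cis.
There are 4 geometric isomers: NH3 mer (3 arrangements); NH3 fac (chiral).
One of these lacks any improper symmetry element and so occurs as an enantiomeric pair, giving 4 + 1 = 5 stereoisomers in total.

5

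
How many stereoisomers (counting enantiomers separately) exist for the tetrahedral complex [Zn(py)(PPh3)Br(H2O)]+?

2

All four vertices of a tetrahedron are equivalent and mutually adjacent, so cis/trans isomerism cannot arise.
Only one geometric arrangement is possible; it has no improper symmetry element, so it exists as a pair of enantiomers (2 stereoisomers).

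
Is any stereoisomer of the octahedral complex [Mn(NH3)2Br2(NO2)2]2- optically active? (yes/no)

In an octahedral complex each vertex has one trans partner and four cis neighbours.
Working through the distinct placements yields 5 geometric isomers: NH3 trans, Br trans, NO2 trans; NH3 cis, Br trans, NO2 cis; NH3 cis, Br cis, NO2 trans; NH3 cis, Br cis, NO2 cis (chiral); NH3 trans, Br cis, NO2 cis.
One of these lacks any improper symmetry element and so occurs as an enantiomeric pair, giving 5 + 1 = 6 stereoisomers in total.

yes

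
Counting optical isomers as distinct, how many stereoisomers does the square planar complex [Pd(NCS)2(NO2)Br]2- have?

In a square planar complex each vertex has one trans partner and two cis neighbours.
Systematic placement gives 2 geometric isomers: NCS cis; NCS trans.
Each arrangement has an internal mirror plane or centre of symmetry, so none is chiral.

2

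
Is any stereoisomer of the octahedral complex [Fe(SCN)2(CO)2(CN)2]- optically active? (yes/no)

In an octahedral complex each vertex has one trans partner and four cis neighbours.
There are 5 geometric isomers: SCN trans, CO trans, CN trans; SCN cis, CO cis, CN trans; SCN trans, CO cis, CN cis; SCN cis, CO cis, CN cis (chiral); SCN cis, CO trans, CN cis.
One of these lacks any improper symmetry element and so occurs as an enantiomeric pair, giving 5 + 1 = 6 stereoisomers in total.

yes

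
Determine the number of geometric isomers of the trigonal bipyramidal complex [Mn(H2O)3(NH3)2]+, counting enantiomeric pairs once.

3

A trigonal bipyramid has two axial and three equatorial sites, which are chemically inequivalent.
The distinct arrangements are (3 in all): NH3 both equatorial; NH3 one axial, one equatorial; NH3 both axial.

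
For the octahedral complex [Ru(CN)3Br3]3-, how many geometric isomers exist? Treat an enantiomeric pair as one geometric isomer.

2

The six octahedral sites form three mutually perpendicular trans pairs.
Systematic placement gives 2 geometric isomers: CN mer; CN fac.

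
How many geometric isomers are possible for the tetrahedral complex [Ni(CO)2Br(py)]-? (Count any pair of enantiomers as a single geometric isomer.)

In a tetrahedral complex all four positions are equivalent and every pair of ligands is adjacent — there is no cis/trans distinction.
Only one geometric arrangement is possible.

1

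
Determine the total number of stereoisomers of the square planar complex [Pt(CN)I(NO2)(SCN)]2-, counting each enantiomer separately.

In a square planar complex each vertex has one trans partner and two cis neighbours.
There are 3 geometric isomers: (CN/NO2 trans, I/SCN trans); (CN/SCN trans, I/NO2 trans); (CN/I trans, NO2/SCN trans).
Each arrangement has an internal mirror plane or centre of symmetry, so none is chiral.

3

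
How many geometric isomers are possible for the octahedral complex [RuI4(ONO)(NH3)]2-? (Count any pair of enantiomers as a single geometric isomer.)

There are 2 geometric isomers: ONO and NH3 mutually trans; ONO and NH3 mutually cis.

2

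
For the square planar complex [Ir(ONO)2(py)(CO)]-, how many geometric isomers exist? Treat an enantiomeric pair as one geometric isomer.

2

In a square planar complex each vertex has one trans partner and two cis neighbours.
Systematic placement gives 2 geometric isomers: ONO cis; ONO trans.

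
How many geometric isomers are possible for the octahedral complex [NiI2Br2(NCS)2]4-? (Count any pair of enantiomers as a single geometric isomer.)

5

An octahedron has six vertices in three trans pairs; every non-trans pair is cis.
The distinct arrangements are (5 in all): I trans, Br trans, NCS trans; I cis, Br trans, NCS cis; I cis, Br cis, NCS trans; I cis, Br cis, NCS cis (chiral); I trans, Br cis, NCS cis.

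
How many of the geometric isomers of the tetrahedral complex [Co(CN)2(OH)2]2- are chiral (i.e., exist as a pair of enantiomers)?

0

In a tetrahedral complex all four positions are equivalent and every pair of ligands is adjacent — there is no cis/trans distinction.
Only one geometric arrangement is possible.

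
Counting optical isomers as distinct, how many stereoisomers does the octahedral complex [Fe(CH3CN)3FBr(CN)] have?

5

The six octahedral sites form three mutually perpendicular trans pairs.
The distinct arrangements are (4 in all): CH3CN mer (3 arrangements); CH3CN fac (chiral).
One of these lacks any improper symmetry element and so occurs as an enantiomeric pair, giving 4 + 1 = 5 stereoisomers in total.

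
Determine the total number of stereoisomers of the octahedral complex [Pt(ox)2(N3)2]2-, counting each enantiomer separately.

An octahedron has six vertices in three trans pairs; every non-trans pair is cis.
Each ox is bidentate and must span two cis positions.
Working through the distinct placements yields 2 geometric isomers: N3 trans; N3 cis (chiral).
One of these lacks any improper symmetry element and so occurs as an enantiomeric pair, giving 2 + 1 = 3 stereoisomers in total.

3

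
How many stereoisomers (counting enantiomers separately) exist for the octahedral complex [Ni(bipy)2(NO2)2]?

The six octahedral sites form three mutually perpendicular trans pairs.
Each bipy is bidentate and must span two cis positions.
The distinct arrangements are (2 in all): NO2 trans; NO2 cis (chiral).
One of these lacks any improper symmetry element and so occurs as an enantiomeric pair, giving 2 + 1 = 3 stereoisomers in total.

3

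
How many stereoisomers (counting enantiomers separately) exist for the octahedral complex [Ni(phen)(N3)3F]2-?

An octahedron has six vertices in three trans pairs; every non-trans pair is cis.
Each phen is bidentate and must span two cis positions.
The distinct arrangements are (2 in all): N3 fac; N3 mer.
Each arrangement has an internal mirror plane or centre of symmetry, so none is chiral.

2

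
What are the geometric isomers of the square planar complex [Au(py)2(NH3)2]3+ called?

cis and trans

In a square planar complex each vertex has one trans partner and two cis neighbours.
There are 2 geometric isomers: py cis; py trans.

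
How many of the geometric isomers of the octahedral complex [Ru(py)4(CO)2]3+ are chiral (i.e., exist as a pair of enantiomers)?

0

The six octahedral sites form three mutually perpendicular trans pairs.
Working through the distinct placements yields 2 geometric isomers: CO trans; CO cis.
Each arrangement has an internal mirror plane or centre of symmetry, so none is chiral.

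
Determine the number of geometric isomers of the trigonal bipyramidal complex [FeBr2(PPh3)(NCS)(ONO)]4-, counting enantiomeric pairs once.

A trigonal bipyramid has two axial and three equatorial sites, which are chemically inequivalent.
Systematic enumeration (placing each ligand type in turn and discarding arrangements equivalent by rotation or reflection) gives 7 geometric isomers.

7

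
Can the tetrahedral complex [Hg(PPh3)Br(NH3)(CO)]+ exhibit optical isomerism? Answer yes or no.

yes

Only one geometric arrangement is possible; it has no improper symmetry element, so it exists as a pair of enantiomers (2 stereoisomers).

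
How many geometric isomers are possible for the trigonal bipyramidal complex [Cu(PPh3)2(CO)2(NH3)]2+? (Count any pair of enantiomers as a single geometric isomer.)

A trigonal bipyramid has two axial and three equatorial sites, which are chemically inequivalent.
Placing the ligands in turn and identifying arrangements related by rotation or reflection leaves 5 distinct geometric isomers.

5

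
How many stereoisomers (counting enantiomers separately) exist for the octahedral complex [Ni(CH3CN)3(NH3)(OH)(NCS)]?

5

An octahedron has six vertices in three trans pairs; every non-trans pair is cis.
There are 4 geometric isomers: CH3CN mer (3 arrangements); CH3CN fac (chiral).
One of these lacks any improper symmetry element and so occurs as an enantiomeric pair, giving 4 + 1 = 5 stereoisomers in total.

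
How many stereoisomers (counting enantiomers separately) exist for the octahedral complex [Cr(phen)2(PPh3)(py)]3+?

Each phen is bidentate and must span two cis positions.
Working through the distinct placements yields 2 geometric isomers: PPh3 and py mutually cis (chiral); PPh3 and py mutually trans.
One of these lacks any improper symmetry element and so occurs as an enantiomeric pair, giving 2 + 1 = 3 stereoisomers in total.

3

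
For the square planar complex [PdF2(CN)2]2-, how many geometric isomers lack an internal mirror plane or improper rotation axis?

0

A square has two trans pairs of vertices; adjacent vertices are cis.
The distinct arrangements are (2 in all): F cis; F trans.
Each arrangement has an internal mirror plane or centre of symmetry, so none is chiral.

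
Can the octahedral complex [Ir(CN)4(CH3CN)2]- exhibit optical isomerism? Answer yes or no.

An octahedron has six vertices in three trans pairs; every non-trans pair is cis.
There are 2 geometric isomers: CH3CN trans; CH3CN cis.
Each arrangement has an internal mirror plane or centre of symmetry, so none is chiral.

no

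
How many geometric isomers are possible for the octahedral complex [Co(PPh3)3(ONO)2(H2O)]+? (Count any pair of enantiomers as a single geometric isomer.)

3

An octahedron has six vertices in three trans pairs; every non-trans pair is cis.
Systematic placement gives 3 geometric isomers: PPh3 mer, ONO cis; PPh3 mer, ONO trans; PPh3 fac, ONO cis.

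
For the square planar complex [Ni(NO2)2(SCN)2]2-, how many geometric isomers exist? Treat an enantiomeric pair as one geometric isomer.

2

A square has two trans pairs of vertices; adjacent vertices are cis.
Working through the distinct placements yields 2 geometric isomers: NO2 cis; NO2 trans.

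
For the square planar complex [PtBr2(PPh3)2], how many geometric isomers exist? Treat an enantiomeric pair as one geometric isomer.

A square has two trans pairs of vertices; adjacent vertices are cis.
There are 2 geometric isomers: Br cis; Br trans.

2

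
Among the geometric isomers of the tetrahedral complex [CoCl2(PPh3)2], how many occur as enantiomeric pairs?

0

In a tetrahedral complex all four positions are equivalent and every pair of ligands is adjacent — there is no cis/trans distinction.
Only one geometric arrangement is possible.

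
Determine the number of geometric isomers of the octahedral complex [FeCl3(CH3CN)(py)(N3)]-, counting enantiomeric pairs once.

4

In an octahedral complex each vertex has one trans partner and four cis neighbours.
Working through the distinct placements yields 4 geometric isomers: Cl mer (3 arrangements); Cl fac (chiral).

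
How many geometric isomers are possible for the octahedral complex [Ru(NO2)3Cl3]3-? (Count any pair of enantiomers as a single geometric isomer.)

2

The six octahedral sites form three mutually perpendicular trans pairs.
Working through the distinct placements yields 2 geometric isomers: NO2 mer; NO2 fac.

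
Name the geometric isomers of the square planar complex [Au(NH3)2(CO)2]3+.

Working through the distinct placements yields 2 geometric isomers: NH3 cis; NH3 trans.

cis and trans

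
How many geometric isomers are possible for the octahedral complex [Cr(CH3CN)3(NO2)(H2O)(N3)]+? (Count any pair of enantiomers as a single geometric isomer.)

4

The six octahedral sites form three mutually perpendicular trans pairs.
The distinct arrangements are (4 in all): CH3CN mer (3 arrangements); CH3CN fac (chiral).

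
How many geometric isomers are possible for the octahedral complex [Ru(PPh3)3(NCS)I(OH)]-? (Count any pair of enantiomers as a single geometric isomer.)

4

The six octahedral sites form three mutually perpendicular trans pairs.
Systematic placement gives 4 geometric isomers: PPh3 mer (3 arrangements); PPh3 fac (chiral).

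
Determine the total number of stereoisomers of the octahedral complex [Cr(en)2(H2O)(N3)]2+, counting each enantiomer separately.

3

The six octahedral sites form three mutually perpendicular trans pairs.
Each en is bidentate and must span two cis positions.
There are 2 geometric isomers: H2O and N3 mutually trans; H2O and N3 mutually cis (chiral).
One of these lacks any improper symmetry element and so occurs as an enantiomeric pair, giving 2 + 1 = 3 stereoisomers in total.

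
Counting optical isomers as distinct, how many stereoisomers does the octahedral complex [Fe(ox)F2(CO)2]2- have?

The six octahedral sites form three mutually perpendicular trans pairs.
Each ox is bidentate and must span two cis positions.
Systematic placement gives 3 geometric isomers: F cis, CO trans; F cis, CO cis (chiral); F trans, CO cis.
One of these lacks any improper symmetry element and so occurs as an enantiomeric pair, giving 3 + 1 = 4 stereoisomers in total.

4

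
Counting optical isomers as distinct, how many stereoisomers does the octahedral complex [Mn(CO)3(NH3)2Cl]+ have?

The six octahedral sites form three mutually perpendicular trans pairs.
Systematic placement gives 3 geometric isomers: CO mer, NH3 trans; CO mer, NH3 cis; CO fac, NH3 cis.
Each arrangement has an internal mirror plane or centre of symmetry, so none is chiral.

3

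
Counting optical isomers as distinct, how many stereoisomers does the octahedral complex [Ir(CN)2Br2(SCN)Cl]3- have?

The six octahedral sites form three mutually perpendicular trans pairs.
Systematic placement gives 6 geometric isomers: CN trans, Br trans; CN cis, Br trans; CN cis, Br cis (3 arrangements, 2 chiral); CN trans, Br cis.
Of these, 2 lack any improper symmetry element and so occur as enantiomeric pairs, giving 6 + 2 = 8 stereoisomers in total.

8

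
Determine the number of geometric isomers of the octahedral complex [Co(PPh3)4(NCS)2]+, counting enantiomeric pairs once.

2

The six octahedral sites form three mutually perpendicular trans pairs.
There are 2 geometric isomers: NCS trans; NCS cis.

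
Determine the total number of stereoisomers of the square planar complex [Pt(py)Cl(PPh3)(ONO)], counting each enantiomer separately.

A square has two trans pairs of vertices; adjacent vertices are cis.
Working through the distinct placements yields 3 geometric isomers: (Cl/PPh3 trans, ONO/py trans); (Cl/py trans, ONO/PPh3 trans); (Cl/ONO trans, PPh3/py trans).
Each arrangement has an internal mirror plane or centre of symmetry, so none is chiral.

3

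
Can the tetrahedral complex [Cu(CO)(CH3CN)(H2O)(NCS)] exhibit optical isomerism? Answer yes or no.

yes

Only one geometric arrangement is possible; it has no improper symmetry element, so it exists as a pair of enantiomers (2 stereoisomers).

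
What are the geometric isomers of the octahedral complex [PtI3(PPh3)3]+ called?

fac and mer

The six octahedral sites form three mutually perpendicular trans pairs.
There are 2 geometric isomers: I mer; I fac.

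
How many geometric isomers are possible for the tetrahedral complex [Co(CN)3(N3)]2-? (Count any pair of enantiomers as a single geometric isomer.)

In a tetrahedral complex all four positions are equivalent and every pair of ligands is adjacent — there is no cis/trans distinction.
Only one geometric arrangement is possible.

1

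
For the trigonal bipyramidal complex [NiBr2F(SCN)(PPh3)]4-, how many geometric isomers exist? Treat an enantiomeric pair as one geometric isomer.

In a trigonal bipyramid the two axial positions differ from the three equatorial ones.
Systematic enumeration (placing each ligand type in turn and discarding arrangements equivalent by rotation or reflection) gives 7 geometric isomers.

7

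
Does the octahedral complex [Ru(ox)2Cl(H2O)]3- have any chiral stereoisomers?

The six octahedral sites form three mutually perpendicular trans pairs.
Each ox is bidentate and must span two cis positions.
Systematic placement gives 2 geometric isomers: Cl and H2O mutually trans; Cl and H2O mutually cis (chiral).
One of these lacks any improper symmetry element and so occurs as an enantiomeric pair, giving 2 + 1 = 3 stereoisomers in total.

yes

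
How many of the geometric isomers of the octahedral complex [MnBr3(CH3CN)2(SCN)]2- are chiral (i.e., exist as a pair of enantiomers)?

0

Working through the distinct placements yields 3 geometric isomers: Br mer, CH3CN cis; Br mer, CH3CN trans; Br fac, CH3CN cis.
Each arrangement has an internal mirror plane or centre of symmetry, so none is chiral.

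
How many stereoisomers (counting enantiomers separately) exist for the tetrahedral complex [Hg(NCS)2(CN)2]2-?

In a tetrahedral complex all four positions are equivalent and every pair of ligands is adjacent — there is no cis/trans distinction.
Only one geometric arrangement is possible.

1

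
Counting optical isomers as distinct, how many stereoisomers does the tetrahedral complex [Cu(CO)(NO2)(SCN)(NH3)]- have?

2

In a tetrahedral complex all four positions are equivalent and every pair of ligands is adjacent — there is no cis/trans distinction.
Only one geometric arrangement is possible; it has no improper symmetry element, so it exists as a pair of enantiomers (2 stereoisomers).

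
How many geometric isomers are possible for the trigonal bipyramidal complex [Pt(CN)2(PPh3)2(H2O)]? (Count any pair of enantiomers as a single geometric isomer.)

5

In a trigonal bipyramid the two axial positions differ from the three equatorial ones.
Systematic enumeration (placing each ligand type in turn and discarding arrangements equivalent by rotation or reflection) gives 5 geometric isomers.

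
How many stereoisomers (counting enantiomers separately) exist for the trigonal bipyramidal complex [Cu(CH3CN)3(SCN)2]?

In a trigonal bipyramid the two axial positions differ from the three equatorial ones.
There are 3 geometric isomers: SCN both equatorial; SCN one axial, one equatorial; SCN both axial.
Each arrangement has an internal mirror plane or centre of symmetry, so none is chiral.

3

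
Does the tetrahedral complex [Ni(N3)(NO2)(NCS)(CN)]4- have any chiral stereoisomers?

yes

Only one geometric arrangement is possible; it has no improper symmetry element, so it exists as a pair of enantiomers (2 stereoisomers).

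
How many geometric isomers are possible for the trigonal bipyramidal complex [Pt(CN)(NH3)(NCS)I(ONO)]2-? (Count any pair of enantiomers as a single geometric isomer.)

10

In a trigonal bipyramid the two axial positions differ from the three equatorial ones.
Exhaustive case analysis gives 10 geometric isomers.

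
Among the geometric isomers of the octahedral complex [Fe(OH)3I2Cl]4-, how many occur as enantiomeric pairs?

0

The distinct arrangements are (3 in all): OH mer, I cis; OH mer, I trans; OH fac, I cis.
Each arrangement has an internal mirror plane or centre of symmetry, so none is chiral.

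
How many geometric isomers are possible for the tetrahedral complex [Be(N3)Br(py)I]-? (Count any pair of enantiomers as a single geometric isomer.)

1

Only one geometric arrangement is possible; it has no improper symmetry element, so it exists as a pair of enantiomers (2 stereoisomers).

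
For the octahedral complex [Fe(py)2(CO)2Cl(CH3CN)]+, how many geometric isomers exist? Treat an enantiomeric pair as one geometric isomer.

The distinct arrangements are (6 in all): py trans, CO cis; py cis, CO cis (3 arrangements, 2 chiral); py trans, CO trans; py cis, CO trans.

6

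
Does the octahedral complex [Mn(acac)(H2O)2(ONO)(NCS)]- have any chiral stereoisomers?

An octahedron has six vertices in three trans pairs; every non-trans pair is cis.
Each acac is bidentate and must span two cis positions.
Systematic placement gives 4 geometric isomers: H2O trans; H2O cis (3 arrangements, 2 chiral).
Of these, 2 lack any improper symmetry element and so occur as enantiomeric pairs, giving 4 + 2 = 6 stereoisomers in total.

yes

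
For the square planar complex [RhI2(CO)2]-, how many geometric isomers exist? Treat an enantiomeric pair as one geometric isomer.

In a square planar complex each vertex has one trans partner and two cis neighbours.
The distinct arrangements are (2 in all): I cis; I trans.

2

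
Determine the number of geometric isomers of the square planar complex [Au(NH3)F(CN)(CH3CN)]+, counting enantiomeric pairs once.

In a square planar complex each vertex has one trans partner and two cis neighbours.
Working through the distinct placements yields 3 geometric isomers: (CH3CN/F trans, CN/NH3 trans); (CH3CN/NH3 trans, CN/F trans); (CH3CN/CN trans, F/NH3 trans).

3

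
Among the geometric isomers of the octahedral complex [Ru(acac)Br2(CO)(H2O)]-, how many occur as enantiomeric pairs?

2

Each acac is bidentate and must span two cis positions.
The distinct arrangements are (4 in all): Br trans; Br cis (3 arrangements, 2 chiral).
Of these, 2 lack any improper symmetry element and so occur as enantiomeric pairs, giving 4 + 2 = 6 stereoisomers in total.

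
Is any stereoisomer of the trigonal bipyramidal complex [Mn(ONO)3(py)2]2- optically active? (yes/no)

A trigonal bipyramid has two axial and three equatorial sites, which are chemically inequivalent.
There are 3 geometric isomers: py both equatorial; py one axial, one equatorial; py both axial.
Each arrangement has an internal mirror plane or centre of symmetry, so none is chiral.

no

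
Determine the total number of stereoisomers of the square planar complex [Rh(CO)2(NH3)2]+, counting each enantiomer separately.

2

A square has two trans pairs of vertices; adjacent vertices are cis.
Systematic placement gives 2 geometric isomers: CO cis; CO trans.
Each arrangement has an internal mirror plane or centre of symmetry, so none is chiral.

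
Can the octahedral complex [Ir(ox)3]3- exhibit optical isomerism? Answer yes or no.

Each ox is bidentate and must span two cis positions.
Only one geometric arrangement is possible; it has no improper symmetry element, so it exists as a pair of enantiomers (2 stereoisomers).

yes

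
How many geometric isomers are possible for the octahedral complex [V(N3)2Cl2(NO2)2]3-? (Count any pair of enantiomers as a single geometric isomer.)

5

The six octahedral sites form three mutually perpendicular trans pairs.
Working through the distinct placements yields 5 geometric isomers: N3 trans, Cl trans, NO2 trans; N3 cis, Cl trans, NO2 cis; N3 cis, Cl cis, NO2 trans; N3 cis, Cl cis, NO2 cis (chiral); N3 trans, Cl cis, NO2 cis.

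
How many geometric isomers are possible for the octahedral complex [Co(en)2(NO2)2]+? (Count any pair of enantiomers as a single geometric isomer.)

In an octahedral complex each vertex has one trans partner and four cis neighbours.
Each en is bidentate and must span two cis positions.
Systematic placement gives 2 geometric isomers: NO2 trans; NO2 cis (chiral).

2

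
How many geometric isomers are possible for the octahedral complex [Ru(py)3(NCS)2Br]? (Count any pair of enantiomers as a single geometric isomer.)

An octahedron has six vertices in three trans pairs; every non-trans pair is cis.
The distinct arrangements are (3 in all): py mer, NCS cis; py mer, NCS trans; py fac, NCS cis.

3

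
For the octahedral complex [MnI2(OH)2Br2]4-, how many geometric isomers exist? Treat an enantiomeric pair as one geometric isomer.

5

There are 5 geometric isomers: I trans, OH trans, Br trans; I cis, OH cis, Br trans; I cis, OH trans, Br cis; I cis, OH cis, Br cis (chiral); I trans, OH cis, Br cis.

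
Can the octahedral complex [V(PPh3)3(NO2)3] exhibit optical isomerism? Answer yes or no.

In an octahedral complex each vertex has one trans partner and four cis neighbours.
Systematic placement gives 2 geometric isomers: PPh3 mer; PPh3 fac.
Each arrangement has an internal mirror plane or centre of symmetry, so none is chiral.

no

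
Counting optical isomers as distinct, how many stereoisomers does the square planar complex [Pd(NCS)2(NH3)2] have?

A square has two trans pairs of vertices; adjacent vertices are cis.
There are 2 geometric isomers: NCS cis; NCS trans.
Each arrangement has an internal mirror plane or centre of symmetry, so none is chiral.

2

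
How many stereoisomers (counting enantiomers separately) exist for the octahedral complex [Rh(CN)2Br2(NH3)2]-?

The six octahedral sites form three mutually perpendicular trans pairs.
Systematic placement gives 5 geometric isomers: CN trans, Br trans, NH3 trans; CN cis, Br trans, NH3 cis; CN cis, Br cis, NH3 trans; CN cis, Br cis, NH3 cis (chiral); CN trans, Br cis, NH3 cis.
One of these lacks any improper symmetry element and so occurs as an enantiomeric pair, giving 5 + 1 = 6 stereoisomers in total.

6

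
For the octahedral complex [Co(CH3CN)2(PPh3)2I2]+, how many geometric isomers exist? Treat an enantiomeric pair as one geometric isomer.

5

There are 5 geometric isomers: CH3CN trans, PPh3 trans, I trans; CH3CN trans, PPh3 cis, I cis; CH3CN cis, PPh3 trans, I cis; CH3CN cis, PPh3 cis, I cis (chiral); CH3CN cis, PPh3 cis, I trans.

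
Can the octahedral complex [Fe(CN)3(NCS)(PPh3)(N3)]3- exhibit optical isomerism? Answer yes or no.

There are 4 geometric isomers: CN mer (3 arrangements); CN fac (chiral).
One of these lacks any improper symmetry element and so occurs as an enantiomeric pair, giving 4 + 1 = 5 stereoisomers in total.

yes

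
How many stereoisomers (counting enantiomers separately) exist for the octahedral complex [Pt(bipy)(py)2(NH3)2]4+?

An octahedron has six vertices in three trans pairs; every non-trans pair is cis.
Each bipy is bidentate and must span two cis positions.
The distinct arrangements are (3 in all): py cis, NH3 trans; py trans, NH3 cis; py cis, NH3 cis (chiral).
One of these lacks any improper symmetry element and so occurs as an enantiomeric pair, giving 3 + 1 = 4 stereoisomers in total.

4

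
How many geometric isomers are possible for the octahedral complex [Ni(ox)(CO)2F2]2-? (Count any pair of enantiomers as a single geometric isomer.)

The six octahedral sites form three mutually perpendicular trans pairs.
Each ox is bidentate and must span two cis positions.
Working through the distinct placements yields 3 geometric isomers: CO trans, F cis; CO cis, F cis (chiral); CO cis, F trans.

3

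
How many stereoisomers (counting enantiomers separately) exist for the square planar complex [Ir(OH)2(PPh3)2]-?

A square has two trans pairs of vertices; adjacent vertices are cis.
Working through the distinct placements yields 2 geometric isomers: OH cis; OH trans.
Each arrangement has an internal mirror plane or centre of symmetry, so none is chiral.

2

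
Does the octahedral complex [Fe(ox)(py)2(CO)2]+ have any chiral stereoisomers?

yes

The six octahedral sites form three mutually perpendicular trans pairs.
Each ox is bidentate and must span two cis positions.
Systematic placement gives 3 geometric isomers: py cis, CO trans; py trans, CO cis; py cis, CO cis (chiral).
One of these lacks any improper symmetry element and so occurs as an enantiomeric pair, giving 3 + 1 = 4 stereoisomers in total.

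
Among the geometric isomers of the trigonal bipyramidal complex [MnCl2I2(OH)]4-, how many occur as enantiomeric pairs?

Exhaustive case analysis gives 5 geometric isomers.
One of these lacks any improper symmetry element and so occurs as an enantiomeric pair, giving 5 + 1 = 6 stereoisomers in total.

1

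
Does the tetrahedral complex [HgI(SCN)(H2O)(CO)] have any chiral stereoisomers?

yes

In a tetrahedral complex all four positions are equivalent and every pair of ligands is adjacent — there is no cis/trans distinction.
Only one geometric arrangement is possible; it has no improper symmetry element, so it exists as a pair of enantiomers (2 stereoisomers).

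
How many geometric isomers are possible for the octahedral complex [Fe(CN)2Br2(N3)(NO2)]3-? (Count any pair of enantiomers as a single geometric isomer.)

An octahedron has six vertices in three trans pairs; every non-trans pair is cis.
There are 6 geometric isomers: CN trans, Br trans; CN cis, Br trans; CN cis, Br cis (3 arrangements, 2 chiral); CN trans, Br cis.

6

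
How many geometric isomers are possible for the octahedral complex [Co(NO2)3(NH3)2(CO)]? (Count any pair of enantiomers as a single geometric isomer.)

The distinct arrangements are (3 in all): NO2 mer, NH3 cis; NO2 mer, NH3 trans; NO2 fac, NH3 cis.

3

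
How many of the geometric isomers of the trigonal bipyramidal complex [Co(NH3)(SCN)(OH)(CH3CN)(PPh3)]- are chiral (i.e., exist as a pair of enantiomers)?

10

A trigonal bipyramid has two axial and three equatorial sites, which are chemically inequivalent.
Systematic enumeration (placing each ligand type in turn and discarding arrangements equivalent by rotation or reflection) gives 10 geometric isomers.
Of these, 10 lack any improper symmetry element and so occur as enantiomeric pairs, giving 10 + 10 = 20 stereoisomers in total.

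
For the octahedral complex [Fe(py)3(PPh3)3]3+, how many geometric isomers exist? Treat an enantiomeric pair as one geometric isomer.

2

In an octahedral complex each vertex has one trans partner and four cis neighbours.
There are 2 geometric isomers: py mer; py fac.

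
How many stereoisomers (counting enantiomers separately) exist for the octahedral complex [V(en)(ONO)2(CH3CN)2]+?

An octahedron has six vertices in three trans pairs; every non-trans pair is cis.
Each en is bidentate and must span two cis positions.
Systematic placement gives 3 geometric isomers: ONO cis, CH3CN trans; ONO cis, CH3CN cis (chiral); ONO trans, CH3CN cis.
One of these lacks any improper symmetry element and so occurs as an enantiomeric pair, giving 3 + 1 = 4 stereoisomers in total.

4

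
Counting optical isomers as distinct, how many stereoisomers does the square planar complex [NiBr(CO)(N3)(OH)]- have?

3

A square has two trans pairs of vertices; adjacent vertices are cis.
Systematic placement gives 3 geometric isomers: (Br/N3 trans, CO/OH trans); (Br/OH trans, CO/N3 trans); (Br/CO trans, N3/OH trans).
Each arrangement has an internal mirror plane or centre of symmetry, so none is chiral.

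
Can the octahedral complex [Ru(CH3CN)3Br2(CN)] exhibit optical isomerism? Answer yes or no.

no

An octahedron has six vertices in three trans pairs; every non-trans pair is cis.
Working through the distinct placements yields 3 geometric isomers: CH3CN mer, Br trans; CH3CN fac, Br cis; CH3CN mer, Br cis.
Each arrangement has an internal mirror plane or centre of symmetry, so none is chiral.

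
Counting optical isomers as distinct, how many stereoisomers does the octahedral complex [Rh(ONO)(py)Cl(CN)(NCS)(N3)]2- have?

An octahedron has six vertices in three trans pairs; every non-trans pair is cis.
Systematic enumeration (placing each ligand type in turn and discarding arrangements equivalent by rotation or reflection) gives 15 geometric isomers.
Of these, 15 lack any improper symmetry element and so occur as enantiomeric pairs, giving 15 + 15 = 30 stereoisomers in total.

30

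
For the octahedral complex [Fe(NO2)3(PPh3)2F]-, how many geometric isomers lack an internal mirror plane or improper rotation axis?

0

The six octahedral sites form three mutually perpendicular trans pairs.
Working through the distinct placements yields 3 geometric isomers: NO2 mer, PPh3 trans; NO2 fac, PPh3 cis; NO2 mer, PPh3 cis.
Each arrangement has an internal mirror plane or centre of symmetry, so none is chiral.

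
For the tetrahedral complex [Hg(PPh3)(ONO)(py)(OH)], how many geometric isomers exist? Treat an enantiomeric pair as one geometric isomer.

1

All four vertices of a tetrahedron are equivalent and mutually adjacent, so cis/trans isomerism cannot arise.
Only one geometric arrangement is possible; it has no improper symmetry element, so it exists as a pair of enantiomers (2 stereoisomers).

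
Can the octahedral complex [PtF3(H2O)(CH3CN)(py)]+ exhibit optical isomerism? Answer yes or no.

yes

In an octahedral complex each vertex has one trans partner and four cis neighbours.
The distinct arrangements are (4 in all): F mer (3 arrangements); F fac (chiral).
One of these lacks any improper symmetry element and so occurs as an enantiomeric pair, giving 4 + 1 = 5 stereoisomers in total.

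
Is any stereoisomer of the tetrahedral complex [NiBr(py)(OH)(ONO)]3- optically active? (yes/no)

yes

All four vertices of a tetrahedron are equivalent and mutually adjacent, so cis/trans isomerism cannot arise.
Only one geometric arrangement is possible; it has no improper symmetry element, so it exists as a pair of enantiomers (2 stereoisomers).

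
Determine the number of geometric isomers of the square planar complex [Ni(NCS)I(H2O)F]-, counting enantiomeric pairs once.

A square has two trans pairs of vertices; adjacent vertices are cis.
There are 3 geometric isomers: (F/I trans, H2O/NCS trans); (F/NCS trans, H2O/I trans); (F/H2O trans, I/NCS trans).

3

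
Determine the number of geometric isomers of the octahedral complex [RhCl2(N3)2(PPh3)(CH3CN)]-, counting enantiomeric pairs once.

6

In an octahedral complex each vertex has one trans partner and four cis neighbours.
Systematic placement gives 6 geometric isomers: Cl cis, N3 cis (3 arrangements, 2 chiral); Cl cis, N3 trans; Cl trans, N3 cis; Cl trans, N3 trans.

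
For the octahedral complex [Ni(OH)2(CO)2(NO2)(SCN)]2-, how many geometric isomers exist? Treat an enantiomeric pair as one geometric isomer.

The six octahedral sites form three mutually perpendicular trans pairs.
There are 6 geometric isomers: OH cis, CO trans; OH trans, CO trans; OH cis, CO cis (3 arrangements, 2 chiral); OH trans, CO cis.

6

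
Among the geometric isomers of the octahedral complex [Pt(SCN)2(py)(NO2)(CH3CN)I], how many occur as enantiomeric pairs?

An octahedron has six vertices in three trans pairs; every non-trans pair is cis.
Exhaustive case analysis gives 9 geometric isomers.
Of these, 6 lack any improper symmetry element and so occur as enantiomeric pairs, giving 9 + 6 = 15 stereoisomers in total.

6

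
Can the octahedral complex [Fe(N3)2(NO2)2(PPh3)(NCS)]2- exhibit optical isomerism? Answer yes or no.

In an octahedral complex each vertex has one trans partner and four cis neighbours.
There are 6 geometric isomers: N3 trans, NO2 cis; N3 trans, NO2 trans; N3 cis, NO2 cis (3 arrangements, 2 chiral); N3 cis, NO2 trans.
Of these, 2 lack any improper symmetry element and so occur as enantiomeric pairs, giving 6 + 2 = 8 stereoisomers in total.

yes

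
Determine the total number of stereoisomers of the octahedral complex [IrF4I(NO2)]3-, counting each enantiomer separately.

2

There are 2 geometric isomers: I and NO2 mutually trans; I and NO2 mutually cis.
Each arrangement has an internal mirror plane or centre of symmetry, so none is chiral.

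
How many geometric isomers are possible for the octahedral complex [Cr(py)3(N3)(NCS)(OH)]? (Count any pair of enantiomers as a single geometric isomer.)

In an octahedral complex each vertex has one trans partner and four cis neighbours.
There are 4 geometric isomers: py mer (3 arrangements); py fac (chiral).

4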